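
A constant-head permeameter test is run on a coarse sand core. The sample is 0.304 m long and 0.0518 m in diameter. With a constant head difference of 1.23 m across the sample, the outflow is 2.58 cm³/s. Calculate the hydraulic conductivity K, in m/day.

Cross-sectional area A = π·(d/2)² = π × (0.0518/2)² = 0.002107 m².
Convert discharge: 2.58 cm³/s = 2.580e-06 m³/s.
Darcy's law rearranged: K = Q·L / (A·Δh) = 2.580e-06 × 0.304 / (0.002107 × 1.23) = 0.0003026 m/s = 26.14 m/day.

26.1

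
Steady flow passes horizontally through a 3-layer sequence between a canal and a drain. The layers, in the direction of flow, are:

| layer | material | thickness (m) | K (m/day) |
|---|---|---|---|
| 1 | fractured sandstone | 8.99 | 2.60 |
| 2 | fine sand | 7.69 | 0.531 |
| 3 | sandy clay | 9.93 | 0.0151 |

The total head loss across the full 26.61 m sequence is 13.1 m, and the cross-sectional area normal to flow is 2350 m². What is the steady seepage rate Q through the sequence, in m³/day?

Flow is perpendicular to layering, so the layers act in series and the equivalent K is the thickness-weighted harmonic mean.
Total thickness L = 8.99 + 7.69 + 9.93 = 26.61 m.
Σ(b_i/K_i) = 8.99/2.60 + 7.69/0.531 + 9.93/0.0151 = 675.6 d.
K_eq = L / Σ(b_i/K_i) = 26.61 / 675.6 = 0.03939 m/day.
Q = K_eq · A · (Δh/L) = 0.03939 × 2350 × (13.1/26.61) = 45.57 m³/day.

45.6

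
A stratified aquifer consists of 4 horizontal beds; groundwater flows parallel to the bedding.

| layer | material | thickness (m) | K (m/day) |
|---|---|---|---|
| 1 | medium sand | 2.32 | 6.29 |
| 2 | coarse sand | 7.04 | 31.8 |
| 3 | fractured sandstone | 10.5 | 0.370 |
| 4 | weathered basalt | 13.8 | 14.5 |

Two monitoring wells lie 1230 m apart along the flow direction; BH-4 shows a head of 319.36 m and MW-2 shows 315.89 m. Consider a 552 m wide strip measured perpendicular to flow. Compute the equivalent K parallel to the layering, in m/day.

13.1

Flow is parallel to layering, so each bed carries its own Darcy discharge and the transmissivities add.
Σ(K_i·b_i) = 6.29×2.32 + 31.8×7.04 + 0.370×10.5 + 14.5×13.8 = 442.4 m²/day.
Total thickness b = 33.66 m, so K_eq = Σ(K_i·b_i)/b = 13.14 m/day.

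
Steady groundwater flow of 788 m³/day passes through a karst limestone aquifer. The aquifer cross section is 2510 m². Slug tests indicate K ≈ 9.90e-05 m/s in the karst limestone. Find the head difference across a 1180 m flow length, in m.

Convert K: 9.90e-05 m/s × 86400 = 8.554 m/day.
From Q = K·A·i, i = Q / (K·A) = 788 / (8.554 × 2510) = 0.03670.
Head loss Δh = i · L = 0.03670 × 1180 = 43.31 m.

43.3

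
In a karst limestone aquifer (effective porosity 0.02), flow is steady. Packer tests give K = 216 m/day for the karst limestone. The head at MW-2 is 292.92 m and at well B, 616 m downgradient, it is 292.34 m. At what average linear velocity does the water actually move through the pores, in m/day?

Hydraulic gradient i = (292.92 − 292.34) / 616 = 0.58 / 616 = 0.0009416.
Darcy flux q = K · i = 216.0 × 0.0009416 = 0.2034 m/day.
Seepage velocity v = q / n_e = 0.2034 / 0.02 = 10.17 m/day.

10.2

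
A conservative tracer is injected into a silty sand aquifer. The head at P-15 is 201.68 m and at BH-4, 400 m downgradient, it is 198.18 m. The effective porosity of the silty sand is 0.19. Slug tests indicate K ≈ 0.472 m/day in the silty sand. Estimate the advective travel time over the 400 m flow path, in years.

50.4

Hydraulic gradient i = (201.68 − 198.18) / 400 = 3.5 / 400 = 0.008750.
Darcy flux q = K · i = 0.4720 × 0.008750 = 0.004130 m/day.
Seepage velocity v = q / n_e = 0.004130 / 0.19 = 0.02174 m/day.
Travel time t = L / v = 400 / 0.02174 = 18402 days = 50.38 years.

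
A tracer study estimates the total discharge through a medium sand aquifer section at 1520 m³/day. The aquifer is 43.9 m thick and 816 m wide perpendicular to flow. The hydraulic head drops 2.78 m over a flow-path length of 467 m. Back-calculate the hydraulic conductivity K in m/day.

7.13

Cross-sectional area A = 816 × 43.9 = 35822 m².
Hydraulic gradient i = Δh / L = 2.78 / 467 = 0.005953.
From Q = K·A·i, K = Q / (A·i) = 1520 / (35822 × 0.005953) = 7.128 m/day.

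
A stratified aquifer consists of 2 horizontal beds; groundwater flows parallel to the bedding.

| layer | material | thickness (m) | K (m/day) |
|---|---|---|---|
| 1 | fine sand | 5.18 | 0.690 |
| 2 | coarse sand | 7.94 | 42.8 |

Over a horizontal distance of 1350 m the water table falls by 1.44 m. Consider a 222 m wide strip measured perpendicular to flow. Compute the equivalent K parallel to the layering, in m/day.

Flow is parallel to layering, so each bed carries its own Darcy discharge and the transmissivities add.
Σ(K_i·b_i) = 0.690×5.18 + 42.8×7.94 = 343.4 m²/day.
Total thickness b = 13.12 m, so K_eq = Σ(K_i·b_i)/b = 26.17 m/day.

26.2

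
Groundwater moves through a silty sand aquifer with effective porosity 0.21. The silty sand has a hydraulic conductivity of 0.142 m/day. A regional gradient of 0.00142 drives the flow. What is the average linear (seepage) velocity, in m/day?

Hydraulic gradient i = 0.00142.
Darcy flux q = K · i = 0.1420 × 0.001420 = 0.0002016 m/day.
Seepage velocity v = q / n_e = 0.0002016 / 0.21 = 0.0009602 m/day.

0.000960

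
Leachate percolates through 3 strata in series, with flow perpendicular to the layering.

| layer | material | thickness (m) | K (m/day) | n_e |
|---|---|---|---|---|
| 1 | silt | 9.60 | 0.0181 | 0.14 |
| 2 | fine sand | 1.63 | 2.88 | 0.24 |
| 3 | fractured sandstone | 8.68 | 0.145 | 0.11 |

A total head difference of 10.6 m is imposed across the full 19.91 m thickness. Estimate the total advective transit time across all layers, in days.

150

With flow normal to the layers, continuity requires the same specific discharge q through every layer.
Σ(b_i/K_i) = 9.60/0.0181 + 1.63/2.88 + 8.68/0.145 = 590.8 d.
q = Δh / Σ(b_i/K_i) = 10.6 / 590.8 = 0.01794 m/day.
In each layer the seepage velocity is v_i = q/n_i, so the layer transit time is t_i = b_i·n_i / q:
  layer 1 (silt): t_1 = 9.60 × 0.14 / 0.01794 = 74.91 d
  layer 2 (fine sand): t_2 = 1.63 × 0.24 / 0.01794 = 21.80 d
  layer 3 (fractured sandstone): t_3 = 8.68 × 0.11 / 0.01794 = 53.22 d
Total t = Σ t_i = 149.9 days.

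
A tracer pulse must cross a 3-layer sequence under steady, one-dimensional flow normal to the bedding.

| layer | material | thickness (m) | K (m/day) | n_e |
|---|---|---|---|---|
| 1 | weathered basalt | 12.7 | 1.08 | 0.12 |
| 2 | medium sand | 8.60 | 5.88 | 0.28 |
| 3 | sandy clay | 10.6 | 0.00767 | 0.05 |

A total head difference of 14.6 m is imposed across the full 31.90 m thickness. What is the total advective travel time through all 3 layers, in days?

With flow normal to the layers, continuity requires the same specific discharge q through every layer.
Σ(b_i/K_i) = 12.7/1.08 + 8.60/5.88 + 10.6/0.00767 = 1395 d.
q = Δh / Σ(b_i/K_i) = 14.6 / 1395 = 0.01046 m/day.
In each layer the seepage velocity is v_i = q/n_i, so the layer transit time is t_i = b_i·n_i / q:
  layer 1 (weathered basalt): t_1 = 12.7 × 0.12 / 0.01046 = 145.6 d
  layer 2 (medium sand): t_2 = 8.60 × 0.28 / 0.01046 = 230.1 d
  layer 3 (sandy clay): t_3 = 10.6 × 0.05 / 0.01046 = 50.65 d
Total t = Σ t_i = 426.4 days.

426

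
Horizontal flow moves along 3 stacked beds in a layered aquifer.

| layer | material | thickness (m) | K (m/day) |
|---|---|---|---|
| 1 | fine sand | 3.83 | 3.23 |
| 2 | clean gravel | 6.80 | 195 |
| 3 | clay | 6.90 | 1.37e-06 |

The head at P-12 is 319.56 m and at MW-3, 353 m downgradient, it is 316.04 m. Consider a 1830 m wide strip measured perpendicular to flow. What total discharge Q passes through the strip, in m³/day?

Flow is parallel to layering, so each bed carries its own Darcy discharge and the transmissivities add.
Σ(K_i·b_i) = 3.23×3.83 + 195×6.80 + 1.37e-06×6.90 = 1338 m²/day.
Hydraulic gradient i = (319.56 − 316.04) / 353 = 3.52 / 353 = 0.009972.
Q = Σ(K_i·b_i) · W · i = 1338 × 1830 × 0.009972 = 24423 m³/day.

24400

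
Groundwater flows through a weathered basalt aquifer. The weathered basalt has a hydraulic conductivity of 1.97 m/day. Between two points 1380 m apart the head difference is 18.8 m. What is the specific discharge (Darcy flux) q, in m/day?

0.0268

Hydraulic gradient i = Δh / L = 18.8 / 1380 = 0.01362.
Specific discharge q = K · i = 1.970 × 0.01362 = 0.02684 m/day.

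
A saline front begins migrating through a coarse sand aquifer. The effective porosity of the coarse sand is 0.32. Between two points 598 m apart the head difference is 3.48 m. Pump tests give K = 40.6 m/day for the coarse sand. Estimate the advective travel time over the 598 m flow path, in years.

Hydraulic gradient i = Δh / L = 3.48 / 598 = 0.005819.
Darcy flux q = K · i = 40.60 × 0.005819 = 0.2363 m/day.
Seepage velocity v = q / n_e = 0.2363 / 0.32 = 0.7383 m/day.
Travel time t = L / v = 598 / 0.7383 = 809.9 days = 2.217 years.

2.22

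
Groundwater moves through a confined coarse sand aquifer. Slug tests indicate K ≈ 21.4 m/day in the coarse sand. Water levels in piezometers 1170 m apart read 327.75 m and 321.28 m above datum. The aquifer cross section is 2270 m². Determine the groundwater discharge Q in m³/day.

Hydraulic gradient i = (327.75 − 321.28) / 1170 = 6.47 / 1170 = 0.005530.
Darcy's law: Q = K · A · i = 21.40 × 2270 × 0.005530 = 268.6 m³/day.

269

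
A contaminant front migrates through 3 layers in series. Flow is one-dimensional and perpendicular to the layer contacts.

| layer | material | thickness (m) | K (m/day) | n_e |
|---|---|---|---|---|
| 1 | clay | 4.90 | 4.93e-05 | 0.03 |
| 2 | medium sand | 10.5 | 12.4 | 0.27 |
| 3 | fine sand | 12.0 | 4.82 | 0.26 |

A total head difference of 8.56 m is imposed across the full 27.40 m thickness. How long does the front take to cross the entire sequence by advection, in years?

With flow normal to the layers, continuity requires the same specific discharge q through every layer.
Σ(b_i/K_i) = 4.90/4.93e-05 + 10.5/12.4 + 12.0/4.82 = 99395 d.
q = Δh / Σ(b_i/K_i) = 8.56 / 99395 = 8.612e-05 m/day.
In each layer the seepage velocity is v_i = q/n_i, so the layer transit time is t_i = b_i·n_i / q:
  layer 1 (clay): t_1 = 4.90 × 0.03 / 8.612e-05 = 1707 d
  layer 2 (medium sand): t_2 = 10.5 × 0.27 / 8.612e-05 = 32919 d
  layer 3 (fine sand): t_3 = 12.0 × 0.26 / 8.612e-05 = 36228 d
Total t = Σ t_i = 70854 days = 194.0 years.

194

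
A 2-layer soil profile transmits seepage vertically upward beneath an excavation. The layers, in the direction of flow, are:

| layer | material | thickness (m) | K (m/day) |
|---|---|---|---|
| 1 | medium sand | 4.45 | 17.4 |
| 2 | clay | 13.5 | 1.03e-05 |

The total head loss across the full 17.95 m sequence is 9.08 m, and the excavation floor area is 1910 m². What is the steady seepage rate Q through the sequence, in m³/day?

Flow is perpendicular to layering, so the layers act in series and the equivalent K is the thickness-weighted harmonic mean.
Total thickness L = 4.45 + 13.5 = 17.95 m.
Σ(b_i/K_i) = 4.45/17.4 + 13.5/1.03e-05 = 1.311e+06 d.
K_eq = L / Σ(b_i/K_i) = 17.95 / 1.311e+06 = 1.370e-05 m/day.
Q = K_eq · A · (Δh/L) = 1.370e-05 × 1910 × (9.08/17.95) = 0.01323 m³/day.

0.0132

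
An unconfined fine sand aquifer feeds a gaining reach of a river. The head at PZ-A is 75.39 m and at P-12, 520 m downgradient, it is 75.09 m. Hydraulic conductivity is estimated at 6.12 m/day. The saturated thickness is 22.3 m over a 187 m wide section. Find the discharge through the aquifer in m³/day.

Cross-sectional area A = 187 × 22.3 = 4170 m².
Hydraulic gradient i = (75.39 − 75.09) / 520 = 0.3 / 520 = 0.0005769.
Darcy's law: Q = K · A · i = 6.120 × 4170 × 0.0005769 = 14.72 m³/day.

14.7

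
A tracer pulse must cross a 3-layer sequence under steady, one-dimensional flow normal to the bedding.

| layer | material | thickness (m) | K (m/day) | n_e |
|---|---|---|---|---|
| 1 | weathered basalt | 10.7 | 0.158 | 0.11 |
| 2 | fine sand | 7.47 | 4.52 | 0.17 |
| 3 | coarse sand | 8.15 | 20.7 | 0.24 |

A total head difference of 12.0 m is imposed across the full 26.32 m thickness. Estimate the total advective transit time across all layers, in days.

25.6

With flow normal to the layers, continuity requires the same specific discharge q through every layer.
Σ(b_i/K_i) = 10.7/0.158 + 7.47/4.52 + 8.15/20.7 = 69.77 d.
q = Δh / Σ(b_i/K_i) = 12.0 / 69.77 = 0.1720 m/day.
In each layer the seepage velocity is v_i = q/n_i, so the layer transit time is t_i = b_i·n_i / q:
  layer 1 (weathered basalt): t_1 = 10.7 × 0.11 / 0.1720 = 6.843 d
  layer 2 (fine sand): t_2 = 7.47 × 0.17 / 0.1720 = 7.383 d
  layer 3 (coarse sand): t_3 = 8.15 × 0.24 / 0.1720 = 11.37 d
Total t = Σ t_i = 25.60 days.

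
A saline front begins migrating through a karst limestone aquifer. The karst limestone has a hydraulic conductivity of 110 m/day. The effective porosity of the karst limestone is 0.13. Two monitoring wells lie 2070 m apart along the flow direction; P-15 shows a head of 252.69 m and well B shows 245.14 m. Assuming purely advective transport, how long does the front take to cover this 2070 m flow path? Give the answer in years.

Hydraulic gradient i = (252.69 − 245.14) / 2070 = 7.55 / 2070 = 0.003647.
Darcy flux q = K · i = 110.0 × 0.003647 = 0.4012 m/day.
Seepage velocity v = q / n_e = 0.4012 / 0.13 = 3.086 m/day.
Travel time t = L / v = 2070 / 3.086 = 670.7 days = 1.836 years.

1.84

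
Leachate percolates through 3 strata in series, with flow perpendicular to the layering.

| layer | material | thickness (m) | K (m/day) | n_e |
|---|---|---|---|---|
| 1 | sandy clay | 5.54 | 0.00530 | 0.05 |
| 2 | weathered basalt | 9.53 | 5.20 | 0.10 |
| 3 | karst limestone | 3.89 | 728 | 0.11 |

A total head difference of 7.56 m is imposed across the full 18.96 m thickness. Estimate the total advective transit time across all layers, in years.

0.629

With flow normal to the layers, continuity requires the same specific discharge q through every layer.
Σ(b_i/K_i) = 5.54/0.00530 + 9.53/5.20 + 3.89/728 = 1047 d.
q = Δh / Σ(b_i/K_i) = 7.56 / 1047 = 0.007220 m/day.
In each layer the seepage velocity is v_i = q/n_i, so the layer transit time is t_i = b_i·n_i / q:
  layer 1 (sandy clay): t_1 = 5.54 × 0.05 / 0.007220 = 38.37 d
  layer 2 (weathered basalt): t_2 = 9.53 × 0.10 / 0.007220 = 132.0 d
  layer 3 (karst limestone): t_3 = 3.89 × 0.11 / 0.007220 = 59.27 d
Total t = Σ t_i = 229.6 days = 0.6287 years.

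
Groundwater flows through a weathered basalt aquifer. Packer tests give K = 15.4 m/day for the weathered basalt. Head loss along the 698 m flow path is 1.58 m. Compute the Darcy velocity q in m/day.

0.0349

Hydraulic gradient i = Δh / L = 1.58 / 698 = 0.002264.
Specific discharge q = K · i = 15.40 × 0.002264 = 0.03486 m/day.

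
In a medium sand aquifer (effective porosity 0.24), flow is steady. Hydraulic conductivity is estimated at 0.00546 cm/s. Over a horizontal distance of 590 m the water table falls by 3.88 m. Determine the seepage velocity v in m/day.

Convert K: 0.00546 cm/s × 864 = 4.717 m/day.
Hydraulic gradient i = Δh / L = 3.88 / 590 = 0.006576.
Darcy flux q = K · i = 4.717 × 0.006576 = 0.03102 m/day.
Seepage velocity v = q / n_e = 0.03102 / 0.24 = 0.1293 m/day.

0.129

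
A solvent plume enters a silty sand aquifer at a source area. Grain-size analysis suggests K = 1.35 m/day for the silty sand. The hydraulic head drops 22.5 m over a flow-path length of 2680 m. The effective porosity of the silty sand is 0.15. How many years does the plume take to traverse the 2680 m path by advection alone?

97.1

Hydraulic gradient i = Δh / L = 22.5 / 2680 = 0.008396.
Darcy flux q = K · i = 1.350 × 0.008396 = 0.01133 m/day.
Seepage velocity v = q / n_e = 0.01133 / 0.15 = 0.07556 m/day.
Travel time t = L / v = 2680 / 0.07556 = 35469 days = 97.11 years.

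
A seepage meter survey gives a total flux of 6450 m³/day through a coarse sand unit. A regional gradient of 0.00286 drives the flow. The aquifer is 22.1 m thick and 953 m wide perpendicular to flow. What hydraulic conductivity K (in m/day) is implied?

Cross-sectional area A = 953 × 22.1 = 21061 m².
Hydraulic gradient i = 0.00286.
From Q = K·A·i, K = Q / (A·i) = 6450 / (21061 × 0.002860) = 107.1 m/day.

107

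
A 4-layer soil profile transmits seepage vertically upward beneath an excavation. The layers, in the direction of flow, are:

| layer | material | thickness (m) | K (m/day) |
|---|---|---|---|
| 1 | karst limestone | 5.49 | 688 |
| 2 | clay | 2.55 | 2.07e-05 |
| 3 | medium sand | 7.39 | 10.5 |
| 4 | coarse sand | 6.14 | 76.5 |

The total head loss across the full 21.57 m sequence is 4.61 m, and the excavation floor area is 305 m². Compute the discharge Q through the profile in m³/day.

Flow is perpendicular to layering, so the layers act in series and the equivalent K is the thickness-weighted harmonic mean.
Total thickness L = 5.49 + 2.55 + 7.39 + 6.14 = 21.57 m.
Σ(b_i/K_i) = 5.49/688 + 2.55/2.07e-05 + 7.39/10.5 + 6.14/76.5 = 1.232e+05 d.
K_eq = L / Σ(b_i/K_i) = 21.57 / 1.232e+05 = 0.0001751 m/day.
Q = K_eq · A · (Δh/L) = 0.0001751 × 305 × (4.61/21.57) = 0.01141 m³/day.

0.0114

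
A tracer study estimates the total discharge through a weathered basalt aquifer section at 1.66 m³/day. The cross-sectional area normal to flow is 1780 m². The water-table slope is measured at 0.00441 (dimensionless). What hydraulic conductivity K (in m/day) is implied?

Hydraulic gradient i = 0.00441.
From Q = K·A·i, K = Q / (A·i) = 1.66 / (1780 × 0.004410) = 0.2115 m/day.

0.211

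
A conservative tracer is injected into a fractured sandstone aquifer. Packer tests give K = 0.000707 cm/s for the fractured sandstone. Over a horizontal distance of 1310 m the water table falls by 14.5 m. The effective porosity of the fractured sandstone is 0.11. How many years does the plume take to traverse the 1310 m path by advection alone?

58.4

Convert K: 0.000707 cm/s × 864 = 0.6108 m/day.
Hydraulic gradient i = Δh / L = 14.5 / 1310 = 0.01107.
Darcy flux q = K · i = 0.6108 × 0.01107 = 0.006761 m/day.
Seepage velocity v = q / n_e = 0.006761 / 0.11 = 0.06147 m/day.
Travel time t = L / v = 1310 / 0.06147 = 21312 days = 58.35 years.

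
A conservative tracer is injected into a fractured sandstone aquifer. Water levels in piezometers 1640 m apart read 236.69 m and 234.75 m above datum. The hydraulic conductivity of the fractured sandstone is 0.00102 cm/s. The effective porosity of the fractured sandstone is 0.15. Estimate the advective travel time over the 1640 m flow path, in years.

646

Convert K: 0.00102 cm/s × 864 = 0.8813 m/day.
Hydraulic gradient i = (236.69 − 234.75) / 1640 = 1.94 / 1640 = 0.001183.
Darcy flux q = K · i = 0.8813 × 0.001183 = 0.001042 m/day.
Seepage velocity v = q / n_e = 0.001042 / 0.15 = 0.006950 m/day.
Travel time t = L / v = 1640 / 0.006950 = 2.360e+05 days = 646.1 years.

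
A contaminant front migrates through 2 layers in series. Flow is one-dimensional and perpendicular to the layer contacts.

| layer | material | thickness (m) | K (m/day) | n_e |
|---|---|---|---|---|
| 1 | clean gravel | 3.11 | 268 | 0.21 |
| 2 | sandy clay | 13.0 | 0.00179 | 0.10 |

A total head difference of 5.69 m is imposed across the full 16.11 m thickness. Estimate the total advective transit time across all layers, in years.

6.83

With flow normal to the layers, continuity requires the same specific discharge q through every layer.
Σ(b_i/K_i) = 3.11/268 + 13.0/0.00179 = 7263 d.
q = Δh / Σ(b_i/K_i) = 5.69 / 7263 = 0.0007835 m/day.
In each layer the seepage velocity is v_i = q/n_i, so the layer transit time is t_i = b_i·n_i / q:
  layer 1 (clean gravel): t_1 = 3.11 × 0.21 / 0.0007835 = 833.6 d
  layer 2 (sandy clay): t_2 = 13.0 × 0.10 / 0.0007835 = 1659 d
Total t = Σ t_i = 2493 days = 6.825 years.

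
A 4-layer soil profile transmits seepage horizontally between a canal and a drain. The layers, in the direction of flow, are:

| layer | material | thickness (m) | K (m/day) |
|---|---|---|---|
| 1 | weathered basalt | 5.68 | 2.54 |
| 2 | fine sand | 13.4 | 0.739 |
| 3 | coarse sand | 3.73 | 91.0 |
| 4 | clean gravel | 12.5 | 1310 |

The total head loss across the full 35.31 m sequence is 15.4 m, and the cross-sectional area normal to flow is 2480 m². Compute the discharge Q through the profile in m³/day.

Flow is perpendicular to layering, so the layers act in series and the equivalent K is the thickness-weighted harmonic mean.
Total thickness L = 5.68 + 13.4 + 3.73 + 12.5 = 35.31 m.
Σ(b_i/K_i) = 5.68/2.54 + 13.4/0.739 + 3.73/91.0 + 12.5/1310 = 20.42 d.
K_eq = L / Σ(b_i/K_i) = 35.31 / 20.42 = 1.729 m/day.
Q = K_eq · A · (Δh/L) = 1.729 × 2480 × (15.4/35.31) = 1870 m³/day.

1870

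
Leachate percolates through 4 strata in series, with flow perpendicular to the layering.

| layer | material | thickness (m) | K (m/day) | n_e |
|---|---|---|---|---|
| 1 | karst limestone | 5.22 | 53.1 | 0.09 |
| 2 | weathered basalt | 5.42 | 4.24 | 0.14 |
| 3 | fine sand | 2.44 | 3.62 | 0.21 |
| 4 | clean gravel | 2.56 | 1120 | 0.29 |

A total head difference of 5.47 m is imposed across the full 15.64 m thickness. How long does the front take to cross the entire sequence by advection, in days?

0.932

With flow normal to the layers, continuity requires the same specific discharge q through every layer.
Σ(b_i/K_i) = 5.22/53.1 + 5.42/4.24 + 2.44/3.62 + 2.56/1120 = 2.053 d.
q = Δh / Σ(b_i/K_i) = 5.47 / 2.053 = 2.664 m/day.
In each layer the seepage velocity is v_i = q/n_i, so the layer transit time is t_i = b_i·n_i / q:
  layer 1 (karst limestone): t_1 = 5.22 × 0.09 / 2.664 = 0.1763 d
  layer 2 (weathered basalt): t_2 = 5.42 × 0.14 / 2.664 = 0.2848 d
  layer 3 (fine sand): t_3 = 2.44 × 0.21 / 2.664 = 0.1923 d
  layer 4 (clean gravel): t_4 = 2.56 × 0.29 / 2.664 = 0.2786 d
Total t = Σ t_i = 0.9320 days.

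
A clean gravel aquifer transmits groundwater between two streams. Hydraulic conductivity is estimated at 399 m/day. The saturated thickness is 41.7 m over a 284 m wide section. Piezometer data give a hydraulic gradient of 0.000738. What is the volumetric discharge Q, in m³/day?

Cross-sectional area A = 284 × 41.7 = 11843 m².
Hydraulic gradient i = 0.000738.
Darcy's law: Q = K · A · i = 399.0 × 11843 × 0.0007380 = 3487 m³/day.

3490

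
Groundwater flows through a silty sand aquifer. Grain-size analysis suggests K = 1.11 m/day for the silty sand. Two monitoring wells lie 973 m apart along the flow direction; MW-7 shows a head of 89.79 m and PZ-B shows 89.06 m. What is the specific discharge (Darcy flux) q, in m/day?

Hydraulic gradient i = (89.79 − 89.06) / 973 = 0.73 / 973 = 0.0007503.
Specific discharge q = K · i = 1.110 × 0.0007503 = 0.0008328 m/day.

0.000833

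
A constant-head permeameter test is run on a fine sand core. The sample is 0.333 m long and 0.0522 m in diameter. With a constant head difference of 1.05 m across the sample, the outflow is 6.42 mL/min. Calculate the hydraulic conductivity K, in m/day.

Cross-sectional area A = π·(d/2)² = π × (0.0522/2)² = 0.002140 m².
Convert discharge: 6.42 mL/min = 1.070e-07 m³/s.
Darcy's law rearranged: K = Q·L / (A·Δh) = 1.070e-07 × 0.333 / (0.002140 × 1.05) = 1.586e-05 m/s = 1.370 m/day.

1.37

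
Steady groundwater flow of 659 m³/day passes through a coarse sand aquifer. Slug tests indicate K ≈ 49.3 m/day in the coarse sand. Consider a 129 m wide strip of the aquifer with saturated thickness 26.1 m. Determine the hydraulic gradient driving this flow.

Cross-sectional area A = 129 × 26.1 = 3367 m².
From Q = K·A·i, i = Q / (K·A) = 659 / (49.30 × 3367) = 0.003970.

0.00397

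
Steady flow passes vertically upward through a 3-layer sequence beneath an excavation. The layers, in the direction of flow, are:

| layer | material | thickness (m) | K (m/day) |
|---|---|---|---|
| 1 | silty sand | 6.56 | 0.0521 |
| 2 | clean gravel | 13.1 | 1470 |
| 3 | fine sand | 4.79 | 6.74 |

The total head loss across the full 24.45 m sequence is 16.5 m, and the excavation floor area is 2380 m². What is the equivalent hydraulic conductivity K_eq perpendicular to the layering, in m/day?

Flow is perpendicular to layering, so the layers act in series and the equivalent K is the thickness-weighted harmonic mean.
Total thickness L = 6.56 + 13.1 + 4.79 = 24.45 m.
Σ(b_i/K_i) = 6.56/0.0521 + 13.1/1470 + 4.79/6.74 = 126.6 d.
K_eq = L / Σ(b_i/K_i) = 24.45 / 126.6 = 0.1931 m/day.

0.193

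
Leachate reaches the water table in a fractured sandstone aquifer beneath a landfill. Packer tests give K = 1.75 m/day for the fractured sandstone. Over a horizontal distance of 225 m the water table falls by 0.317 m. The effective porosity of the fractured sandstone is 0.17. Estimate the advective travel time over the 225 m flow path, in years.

Hydraulic gradient i = Δh / L = 0.317 / 225 = 0.001409.
Darcy flux q = K · i = 1.750 × 0.001409 = 0.002466 m/day.
Seepage velocity v = q / n_e = 0.002466 / 0.17 = 0.01450 m/day.
Travel time t = L / v = 225 / 0.01450 = 15514 days = 42.47 years.

42.5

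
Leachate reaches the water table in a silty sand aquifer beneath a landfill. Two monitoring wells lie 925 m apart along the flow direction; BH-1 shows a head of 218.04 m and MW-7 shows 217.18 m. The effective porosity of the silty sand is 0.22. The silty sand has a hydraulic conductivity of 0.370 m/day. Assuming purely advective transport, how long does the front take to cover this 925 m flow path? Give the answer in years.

Hydraulic gradient i = (218.04 − 217.18) / 925 = 0.86 / 925 = 0.0009297.
Darcy flux q = K · i = 0.3700 × 0.0009297 = 0.0003440 m/day.
Seepage velocity v = q / n_e = 0.0003440 / 0.22 = 0.001564 m/day.
Travel time t = L / v = 925 / 0.001564 = 5.916e+05 days = 1620 years.

1620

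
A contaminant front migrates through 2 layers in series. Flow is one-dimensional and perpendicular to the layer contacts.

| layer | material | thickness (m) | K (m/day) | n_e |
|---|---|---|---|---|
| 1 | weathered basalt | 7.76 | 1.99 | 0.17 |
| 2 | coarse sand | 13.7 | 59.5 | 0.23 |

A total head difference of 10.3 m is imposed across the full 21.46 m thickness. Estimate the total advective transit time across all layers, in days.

1.79

With flow normal to the layers, continuity requires the same specific discharge q through every layer.
Σ(b_i/K_i) = 7.76/1.99 + 13.7/59.5 = 4.130 d.
q = Δh / Σ(b_i/K_i) = 10.3 / 4.130 = 2.494 m/day.
In each layer the seepage velocity is v_i = q/n_i, so the layer transit time is t_i = b_i·n_i / q:
  layer 1 (weathered basalt): t_1 = 7.76 × 0.17 / 2.494 = 0.5289 d
  layer 2 (coarse sand): t_2 = 13.7 × 0.23 / 2.494 = 1.263 d
Total t = Σ t_i = 1.792 days.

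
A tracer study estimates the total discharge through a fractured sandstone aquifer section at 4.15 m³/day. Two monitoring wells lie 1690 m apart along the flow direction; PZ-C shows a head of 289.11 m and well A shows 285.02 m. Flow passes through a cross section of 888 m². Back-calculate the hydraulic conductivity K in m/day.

1.93

Hydraulic gradient i = (289.11 − 285.02) / 1690 = 4.09 / 1690 = 0.002420.
From Q = K·A·i, K = Q / (A·i) = 4.15 / (888.0 × 0.002420) = 1.931 m/day.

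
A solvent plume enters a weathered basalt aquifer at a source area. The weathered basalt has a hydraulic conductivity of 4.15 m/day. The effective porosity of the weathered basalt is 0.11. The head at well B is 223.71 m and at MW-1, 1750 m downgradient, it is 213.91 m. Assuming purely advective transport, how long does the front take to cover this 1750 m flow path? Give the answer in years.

22.7

Hydraulic gradient i = (223.71 − 213.91) / 1750 = 9.8 / 1750 = 0.005600.
Darcy flux q = K · i = 4.150 × 0.005600 = 0.02324 m/day.
Seepage velocity v = q / n_e = 0.02324 / 0.11 = 0.2113 m/day.
Travel time t = L / v = 1750 / 0.2113 = 8283 days = 22.68 years.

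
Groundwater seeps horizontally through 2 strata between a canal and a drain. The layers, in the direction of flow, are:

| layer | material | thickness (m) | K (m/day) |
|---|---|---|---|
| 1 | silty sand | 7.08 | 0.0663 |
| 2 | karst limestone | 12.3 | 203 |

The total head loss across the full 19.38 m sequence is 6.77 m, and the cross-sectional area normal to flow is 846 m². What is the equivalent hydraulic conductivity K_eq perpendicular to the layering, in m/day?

Flow is perpendicular to layering, so the layers act in series and the equivalent K is the thickness-weighted harmonic mean.
Total thickness L = 7.08 + 12.3 = 19.38 m.
Σ(b_i/K_i) = 7.08/0.0663 + 12.3/203 = 106.8 d.
K_eq = L / Σ(b_i/K_i) = 19.38 / 106.8 = 0.1814 m/day.

0.181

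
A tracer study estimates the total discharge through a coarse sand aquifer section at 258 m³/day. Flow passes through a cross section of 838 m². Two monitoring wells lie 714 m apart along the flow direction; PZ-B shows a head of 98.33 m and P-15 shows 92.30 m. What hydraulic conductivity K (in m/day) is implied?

Hydraulic gradient i = (98.33 − 92.30) / 714 = 6.03 / 714 = 0.008445.
From Q = K·A·i, K = Q / (A·i) = 258 / (838.0 × 0.008445) = 36.45 m/day.

36.5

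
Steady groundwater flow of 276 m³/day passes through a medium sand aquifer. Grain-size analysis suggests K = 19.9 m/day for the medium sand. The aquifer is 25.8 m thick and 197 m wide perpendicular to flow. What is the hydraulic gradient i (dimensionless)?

0.00273

Cross-sectional area A = 197 × 25.8 = 5083 m².
From Q = K·A·i, i = Q / (K·A) = 276 / (19.90 × 5083) = 0.002729.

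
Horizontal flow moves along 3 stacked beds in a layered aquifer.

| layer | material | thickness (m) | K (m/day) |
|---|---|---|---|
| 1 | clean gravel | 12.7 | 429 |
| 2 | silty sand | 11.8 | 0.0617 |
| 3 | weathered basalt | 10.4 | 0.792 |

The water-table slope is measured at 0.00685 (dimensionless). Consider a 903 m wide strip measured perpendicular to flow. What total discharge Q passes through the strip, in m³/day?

Flow is parallel to layering, so each bed carries its own Darcy discharge and the transmissivities add.
Σ(K_i·b_i) = 429×12.7 + 0.0617×11.8 + 0.792×10.4 = 5457 m²/day.
Hydraulic gradient i = 0.00685.
Q = Σ(K_i·b_i) · W · i = 5457 × 903 × 0.006850 = 33756 m³/day.

33800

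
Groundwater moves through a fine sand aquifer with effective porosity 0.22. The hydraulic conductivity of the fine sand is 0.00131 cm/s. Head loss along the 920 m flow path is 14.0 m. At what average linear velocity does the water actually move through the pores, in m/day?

0.0783

Convert K: 0.00131 cm/s × 864 = 1.132 m/day.
Hydraulic gradient i = Δh / L = 14.0 / 920 = 0.01522.
Darcy flux q = K · i = 1.132 × 0.01522 = 0.01722 m/day.
Seepage velocity v = q / n_e = 0.01722 / 0.22 = 0.07829 m/day.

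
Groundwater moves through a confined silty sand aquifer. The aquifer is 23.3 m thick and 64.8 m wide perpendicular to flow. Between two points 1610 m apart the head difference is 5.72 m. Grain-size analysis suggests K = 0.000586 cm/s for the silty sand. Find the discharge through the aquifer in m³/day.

2.72

Convert K: 0.000586 cm/s × 864 = 0.5063 m/day.
Cross-sectional area A = 64.8 × 23.3 = 1510 m².
Hydraulic gradient i = Δh / L = 5.72 / 1610 = 0.003553.
Darcy's law: Q = K · A · i = 0.5063 × 1510 × 0.003553 = 2.716 m³/day.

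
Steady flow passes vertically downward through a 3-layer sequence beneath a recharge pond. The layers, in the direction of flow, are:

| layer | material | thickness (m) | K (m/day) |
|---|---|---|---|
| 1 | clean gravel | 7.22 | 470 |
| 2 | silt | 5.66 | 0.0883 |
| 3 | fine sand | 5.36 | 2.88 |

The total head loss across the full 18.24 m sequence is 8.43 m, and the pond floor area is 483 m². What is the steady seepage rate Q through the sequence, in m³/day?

Flow is perpendicular to layering, so the layers act in series and the equivalent K is the thickness-weighted harmonic mean.
Total thickness L = 7.22 + 5.66 + 5.36 = 18.24 m.
Σ(b_i/K_i) = 7.22/470 + 5.66/0.0883 + 5.36/2.88 = 65.98 d.
K_eq = L / Σ(b_i/K_i) = 18.24 / 65.98 = 0.2765 m/day.
Q = K_eq · A · (Δh/L) = 0.2765 × 483 × (8.43/18.24) = 61.71 m³/day.

61.7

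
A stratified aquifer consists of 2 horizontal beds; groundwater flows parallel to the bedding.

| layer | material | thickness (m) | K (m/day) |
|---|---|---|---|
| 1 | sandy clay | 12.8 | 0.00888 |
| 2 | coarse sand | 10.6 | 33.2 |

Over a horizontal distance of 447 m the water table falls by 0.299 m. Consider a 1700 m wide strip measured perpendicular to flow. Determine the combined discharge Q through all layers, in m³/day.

400

Flow is parallel to layering, so each bed carries its own Darcy discharge and the transmissivities add.
Σ(K_i·b_i) = 0.00888×12.8 + 33.2×10.6 = 352.0 m²/day.
Hydraulic gradient i = Δh / L = 0.299 / 447 = 0.0006689.
Q = Σ(K_i·b_i) · W · i = 352.0 × 1700 × 0.0006689 = 400.3 m³/day.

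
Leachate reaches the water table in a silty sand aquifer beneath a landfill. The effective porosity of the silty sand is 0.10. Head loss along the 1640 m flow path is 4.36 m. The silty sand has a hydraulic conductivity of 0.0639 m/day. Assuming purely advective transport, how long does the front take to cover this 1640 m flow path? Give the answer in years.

Hydraulic gradient i = Δh / L = 4.36 / 1640 = 0.002659.
Darcy flux q = K · i = 0.06390 × 0.002659 = 0.0001699 m/day.
Seepage velocity v = q / n_e = 0.0001699 / 0.10 = 0.001699 m/day.
Travel time t = L / v = 1640 / 0.001699 = 9.654e+05 days = 2643 years.

2640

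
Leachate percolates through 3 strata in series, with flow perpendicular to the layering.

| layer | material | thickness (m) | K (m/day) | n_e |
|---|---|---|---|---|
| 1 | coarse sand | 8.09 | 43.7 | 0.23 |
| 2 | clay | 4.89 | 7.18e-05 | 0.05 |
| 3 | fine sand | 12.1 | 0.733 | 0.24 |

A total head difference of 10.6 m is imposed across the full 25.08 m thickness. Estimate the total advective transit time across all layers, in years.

88.1

With flow normal to the layers, continuity requires the same specific discharge q through every layer.
Σ(b_i/K_i) = 8.09/43.7 + 4.89/7.18e-05 + 12.1/0.733 = 68123 d.
q = Δh / Σ(b_i/K_i) = 10.6 / 68123 = 0.0001556 m/day.
In each layer the seepage velocity is v_i = q/n_i, so the layer transit time is t_i = b_i·n_i / q:
  layer 1 (coarse sand): t_1 = 8.09 × 0.23 / 0.0001556 = 11958 d
  layer 2 (clay): t_2 = 4.89 × 0.05 / 0.0001556 = 1571 d
  layer 3 (fine sand): t_3 = 12.1 × 0.24 / 0.0001556 = 18663 d
Total t = Σ t_i = 32192 days = 88.14 years.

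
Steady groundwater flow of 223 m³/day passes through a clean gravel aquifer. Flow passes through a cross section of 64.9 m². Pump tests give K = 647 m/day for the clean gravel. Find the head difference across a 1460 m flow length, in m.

7.75

From Q = K·A·i, i = Q / (K·A) = 223 / (647.0 × 64.90) = 0.005311.
Head loss Δh = i · L = 0.005311 × 1460 = 7.754 m.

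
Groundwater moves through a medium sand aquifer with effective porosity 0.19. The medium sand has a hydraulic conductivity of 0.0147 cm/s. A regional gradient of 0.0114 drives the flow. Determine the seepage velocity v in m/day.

0.762

Convert K: 0.0147 cm/s × 864 = 12.70 m/day.
Hydraulic gradient i = 0.0114.
Darcy flux q = K · i = 12.70 × 0.01140 = 0.1448 m/day.
Seepage velocity v = q / n_e = 0.1448 / 0.19 = 0.7620 m/day.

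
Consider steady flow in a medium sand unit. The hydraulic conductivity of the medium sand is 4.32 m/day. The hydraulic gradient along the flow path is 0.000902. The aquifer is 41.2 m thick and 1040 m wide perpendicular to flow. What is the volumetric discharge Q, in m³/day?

167

Cross-sectional area A = 1040 × 41.2 = 42848 m².
Hydraulic gradient i = 0.000902.
Darcy's law: Q = K · A · i = 4.320 × 42848 × 0.0009020 = 167.0 m³/day.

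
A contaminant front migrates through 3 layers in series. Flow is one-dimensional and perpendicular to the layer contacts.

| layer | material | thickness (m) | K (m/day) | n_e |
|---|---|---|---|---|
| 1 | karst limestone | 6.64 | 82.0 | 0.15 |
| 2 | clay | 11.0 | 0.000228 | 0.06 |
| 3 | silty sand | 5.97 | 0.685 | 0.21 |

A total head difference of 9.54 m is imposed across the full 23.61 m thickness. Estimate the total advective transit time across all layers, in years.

40.3

With flow normal to the layers, continuity requires the same specific discharge q through every layer.
Σ(b_i/K_i) = 6.64/82.0 + 11.0/0.000228 + 5.97/0.685 = 48254 d.
q = Δh / Σ(b_i/K_i) = 9.54 / 48254 = 0.0001977 m/day.
In each layer the seepage velocity is v_i = q/n_i, so the layer transit time is t_i = b_i·n_i / q:
  layer 1 (karst limestone): t_1 = 6.64 × 0.15 / 0.0001977 = 5038 d
  layer 2 (clay): t_2 = 11.0 × 0.06 / 0.0001977 = 3338 d
  layer 3 (silty sand): t_3 = 5.97 × 0.21 / 0.0001977 = 6341 d
Total t = Σ t_i = 14718 days = 40.29 years.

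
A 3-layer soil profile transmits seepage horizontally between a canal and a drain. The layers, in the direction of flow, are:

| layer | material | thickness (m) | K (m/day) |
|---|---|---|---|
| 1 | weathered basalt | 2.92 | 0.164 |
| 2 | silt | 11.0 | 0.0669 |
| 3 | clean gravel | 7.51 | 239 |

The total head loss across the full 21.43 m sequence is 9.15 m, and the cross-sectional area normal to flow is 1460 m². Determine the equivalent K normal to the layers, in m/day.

0.118

Flow is perpendicular to layering, so the layers act in series and the equivalent K is the thickness-weighted harmonic mean.
Total thickness L = 2.92 + 11.0 + 7.51 = 21.43 m.
Σ(b_i/K_i) = 2.92/0.164 + 11.0/0.0669 + 7.51/239 = 182.3 d.
K_eq = L / Σ(b_i/K_i) = 21.43 / 182.3 = 0.1176 m/day.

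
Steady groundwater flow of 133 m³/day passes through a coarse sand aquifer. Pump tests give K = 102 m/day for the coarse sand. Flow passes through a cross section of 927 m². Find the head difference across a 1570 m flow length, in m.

2.21

From Q = K·A·i, i = Q / (K·A) = 133 / (102.0 × 927.0) = 0.001407.
Head loss Δh = i · L = 0.001407 × 1570 = 2.208 m.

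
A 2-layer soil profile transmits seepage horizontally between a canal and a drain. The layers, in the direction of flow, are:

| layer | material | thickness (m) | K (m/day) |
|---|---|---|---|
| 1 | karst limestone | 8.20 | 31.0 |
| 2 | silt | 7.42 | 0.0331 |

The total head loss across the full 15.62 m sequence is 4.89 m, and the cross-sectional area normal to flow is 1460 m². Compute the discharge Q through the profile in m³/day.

Flow is perpendicular to layering, so the layers act in series and the equivalent K is the thickness-weighted harmonic mean.
Total thickness L = 8.20 + 7.42 = 15.62 m.
Σ(b_i/K_i) = 8.20/31.0 + 7.42/0.0331 = 224.4 d.
K_eq = L / Σ(b_i/K_i) = 15.62 / 224.4 = 0.06960 m/day.
Q = K_eq · A · (Δh/L) = 0.06960 × 1460 × (4.89/15.62) = 31.81 m³/day.

31.8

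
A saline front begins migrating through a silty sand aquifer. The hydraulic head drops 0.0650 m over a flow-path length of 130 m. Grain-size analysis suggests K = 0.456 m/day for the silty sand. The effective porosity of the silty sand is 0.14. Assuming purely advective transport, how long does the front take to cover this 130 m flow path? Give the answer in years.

219

Hydraulic gradient i = Δh / L = 0.0650 / 130 = 0.0005000.
Darcy flux q = K · i = 0.4560 × 0.0005000 = 0.0002280 m/day.
Seepage velocity v = q / n_e = 0.0002280 / 0.14 = 0.001629 m/day.
Travel time t = L / v = 130 / 0.001629 = 79825 days = 218.5 years.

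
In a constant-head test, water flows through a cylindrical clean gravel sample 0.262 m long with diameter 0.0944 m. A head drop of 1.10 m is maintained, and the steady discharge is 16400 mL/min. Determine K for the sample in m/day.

Cross-sectional area A = π·(d/2)² = π × (0.0944/2)² = 0.006999 m².
Convert discharge: 16400 mL/min = 0.0002733 m³/s.
Darcy's law rearranged: K = Q·L / (A·Δh) = 0.0002733 × 0.262 / (0.006999 × 1.10) = 0.009302 m/s = 803.7 m/day.

804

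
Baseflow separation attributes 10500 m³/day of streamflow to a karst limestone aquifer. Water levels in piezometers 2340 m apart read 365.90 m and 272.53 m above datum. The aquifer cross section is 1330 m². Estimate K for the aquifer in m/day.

198

Hydraulic gradient i = (365.90 − 272.53) / 2340 = 93.37 / 2340 = 0.03990.
From Q = K·A·i, K = Q / (A·i) = 10500 / (1330 × 0.03990) = 197.9 m/day.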